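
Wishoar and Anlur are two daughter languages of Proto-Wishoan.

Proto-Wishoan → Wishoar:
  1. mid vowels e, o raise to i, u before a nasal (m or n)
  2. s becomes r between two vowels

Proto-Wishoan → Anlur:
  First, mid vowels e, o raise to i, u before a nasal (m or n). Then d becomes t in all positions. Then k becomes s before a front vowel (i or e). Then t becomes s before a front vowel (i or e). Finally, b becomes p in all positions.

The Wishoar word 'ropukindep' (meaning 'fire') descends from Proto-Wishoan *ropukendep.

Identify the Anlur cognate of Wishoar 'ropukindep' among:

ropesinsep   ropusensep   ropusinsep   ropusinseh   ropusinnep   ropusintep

Anlur: *ropukendep
  ropukendep → ropukindep   [pre-nasal raising]
  ropukindep → ropukintep   [unconditioned shift]
  ropukintep → ropusintep   [palatalisation]
  ropusintep → ropusinsep   [palatalisation]
  ropusinsep (rule 5 does not apply)
  giving Anlur ropusinsep.

ropusinsep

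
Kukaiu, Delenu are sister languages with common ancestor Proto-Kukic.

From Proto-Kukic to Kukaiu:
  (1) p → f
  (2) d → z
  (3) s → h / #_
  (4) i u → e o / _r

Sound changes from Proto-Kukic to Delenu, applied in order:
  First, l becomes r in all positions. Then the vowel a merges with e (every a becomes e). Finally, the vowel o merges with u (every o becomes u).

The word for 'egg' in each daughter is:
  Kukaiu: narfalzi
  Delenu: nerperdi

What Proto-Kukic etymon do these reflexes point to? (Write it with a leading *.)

Position 5: Kukaiu has a, Delenu has e. Kukaiu preserves a here (none of its changes turn any other segment into a), so the proto-segment is *a.
Position 2: Kukaiu has a, Delenu has e. Kukaiu preserves a here (none of its changes turn any other segment into a), so the proto-segment is *a.
Verify the candidate proto-form against each daughter:
Kukaiu: start from *narpaldi.
  rule 1 (unconditioned shift): narpaldi → narfaldi
  rule 2 (unconditioned shift): narfaldi → narfalzi
  rule 3: no change — narfalzi
  rule 4: no change — narfalzi
  ⇒ Kukaiu narfalzi
Delenu: start from *narpaldi.
  rule 1 (unconditioned shift): narpaldi → narpardi
  rule 2 (vowel merger): narpardi → nerperdi
  rule 3: no change — nerperdi
  ⇒ Delenu nerperdi
Only *narpaldi yields all of Kukaiu narfalzi, Delenu nerperdi.

*narpaldi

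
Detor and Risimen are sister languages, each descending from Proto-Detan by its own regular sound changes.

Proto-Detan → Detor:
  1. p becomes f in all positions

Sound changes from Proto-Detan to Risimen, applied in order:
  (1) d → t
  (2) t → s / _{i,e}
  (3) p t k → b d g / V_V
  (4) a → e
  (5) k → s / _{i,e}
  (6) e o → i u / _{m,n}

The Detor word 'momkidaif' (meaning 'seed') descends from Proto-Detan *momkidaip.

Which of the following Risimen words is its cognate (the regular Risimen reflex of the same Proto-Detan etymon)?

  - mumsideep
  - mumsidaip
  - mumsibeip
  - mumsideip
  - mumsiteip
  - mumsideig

Risimen: *momkidaip
  momkidaip → momkitaip   [unconditioned shift]
  momkitaip (rule 2 does not apply)
  momkitaip → momkidaip   [intervocalic voicing]
  momkidaip → momkideip   [vowel merger]
  momkideip → momsideip   [palatalisation]
  momsideip → mumsideip   [pre-nasal raising]
  giving Risimen mumsideip.
The other candidates each miss or misapply at least one Risimen change.

mumsideip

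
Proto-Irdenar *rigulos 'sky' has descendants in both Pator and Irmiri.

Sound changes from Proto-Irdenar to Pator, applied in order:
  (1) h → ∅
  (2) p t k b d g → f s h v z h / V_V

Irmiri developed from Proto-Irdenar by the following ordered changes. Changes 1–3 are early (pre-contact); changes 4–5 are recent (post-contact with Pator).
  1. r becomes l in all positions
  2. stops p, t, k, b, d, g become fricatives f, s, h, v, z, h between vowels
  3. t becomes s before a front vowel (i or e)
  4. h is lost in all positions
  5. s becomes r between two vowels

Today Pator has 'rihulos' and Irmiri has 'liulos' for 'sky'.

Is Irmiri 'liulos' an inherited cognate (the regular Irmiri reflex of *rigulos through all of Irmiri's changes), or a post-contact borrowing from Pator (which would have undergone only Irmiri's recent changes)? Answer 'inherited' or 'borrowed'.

If inherited, *rigulos would pass through all of Irmiri's changes:
Irmiri: start from *rigulos.
  rule 1 (unconditioned shift): rigulos → ligulos
  rule 2 (intervocalic lenition): ligulos → lihulos
  rule 3: no change — lihulos
  rule 4 (h-loss): lihulos → liulos
  rule 5: no change — liulos
  ⇒ Irmiri liulos
If borrowed from Pator 'rihulos' after the early changes, it would undergo only the recent ones:
  rule 4 (h-loss): rihulos → riulos
  rule 5 (rhotacism): no change (riulos)
  ⇒ as a loan: riulos
Irmiri 'liulos' matches the inherited outcome exactly, so it is an inherited cognate, not a loan.

inherited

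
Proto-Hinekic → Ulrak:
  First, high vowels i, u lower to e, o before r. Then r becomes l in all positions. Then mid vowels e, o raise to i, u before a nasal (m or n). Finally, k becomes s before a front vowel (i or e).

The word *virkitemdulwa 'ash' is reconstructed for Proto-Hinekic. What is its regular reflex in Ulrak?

velsitimdulwa

Ulrak: *virkitemdulwa
  virkitemdulwa → verkitemdulwa   [pre-rhotic lowering]
  verkitemdulwa → velkitemdulwa   [unconditioned shift]
  velkitemdulwa → velkitimdulwa   [pre-nasal raising]
  velkitimdulwa → velsitimdulwa   [palatalisation]
  giving Ulrak velsitimdulwa.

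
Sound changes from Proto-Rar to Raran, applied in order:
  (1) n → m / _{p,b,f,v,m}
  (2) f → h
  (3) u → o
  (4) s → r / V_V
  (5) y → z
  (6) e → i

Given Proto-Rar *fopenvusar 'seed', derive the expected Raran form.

Raran: start from *fopenvusar.
  rule 1 (nasal place assimilation): fopenvusar → fopemvusar
  rule 2 (unconditioned shift): fopemvusar → hopemvusar
  rule 3 (vowel merger): hopemvusar → hopemvosar
  rule 4 (rhotacism): hopemvosar → hopemvorar
  rule 5: no change — hopemvorar
  rule 6 (vowel merger): hopemvorar → hopimvorar
  ⇒ Raran hopimvorar

hopimvorar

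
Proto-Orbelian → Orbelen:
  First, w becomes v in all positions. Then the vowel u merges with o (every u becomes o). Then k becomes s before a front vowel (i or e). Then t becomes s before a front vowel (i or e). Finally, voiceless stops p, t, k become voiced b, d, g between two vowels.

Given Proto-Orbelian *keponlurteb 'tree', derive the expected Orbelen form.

sebonlorseb

Orbelen: start from *keponlurteb.
  rule 1: no change — keponlurteb
  rule 2 (vowel merger): keponlurteb → keponlorteb
  rule 3 (palatalisation): keponlorteb → seponlorteb
  rule 4 (palatalisation): seponlorteb → seponlorseb
  rule 5 (intervocalic voicing): seponlorseb → sebonlorseb
  ⇒ Orbelen sebonlorseb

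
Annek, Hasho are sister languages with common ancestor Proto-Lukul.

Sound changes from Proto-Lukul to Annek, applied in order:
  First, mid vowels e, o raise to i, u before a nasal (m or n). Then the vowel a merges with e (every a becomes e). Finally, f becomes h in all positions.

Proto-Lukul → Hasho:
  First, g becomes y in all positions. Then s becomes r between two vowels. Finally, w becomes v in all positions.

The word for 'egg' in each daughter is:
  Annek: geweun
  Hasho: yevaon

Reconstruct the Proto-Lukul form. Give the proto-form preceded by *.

Position 3: Annek has w, Hasho has v. Annek preserves w here (none of its changes turn any other segment into w), so the proto-segment is *w.
Position 1: Annek has g, Hasho has y. Annek preserves g here (none of its changes turn any other segment into g), so the proto-segment is *g.
Position 5: Annek has u, Hasho has o. Hasho preserves o here (none of its changes turn any other segment into o), so the proto-segment is *o.
This points to *gewaon. Verify forward in each daughter:
Annek: start from *gewaon.
  rule 1 (pre-nasal raising): gewaon → gewaun
  rule 2 (vowel merger): gewaun → geweun
  rule 3: no change — geweun
  ⇒ Annek geweun
Hasho: *gewaon > yewaon > yevaon  (by unconditioned shift, unconditioned shift)
Only *gewaon yields all of Annek geweun, Hasho yevaon.

*gewaon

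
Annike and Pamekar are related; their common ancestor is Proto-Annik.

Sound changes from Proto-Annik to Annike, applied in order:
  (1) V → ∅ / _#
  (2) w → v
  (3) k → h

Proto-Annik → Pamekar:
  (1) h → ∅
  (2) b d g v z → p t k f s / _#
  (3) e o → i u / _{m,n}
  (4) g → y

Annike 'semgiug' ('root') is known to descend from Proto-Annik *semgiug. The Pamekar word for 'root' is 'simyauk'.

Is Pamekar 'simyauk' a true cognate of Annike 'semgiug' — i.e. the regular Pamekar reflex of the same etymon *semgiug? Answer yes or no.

no

Derive the expected Pamekar reflex of *semgiug:
Pamekar: *semgiug > semgiuk > simgiuk > simyiuk  (by final devoicing, pre-nasal raising, unconditioned shift)
The regular Pamekar reflex would be 'simyiuk', but the attested form is 'simyauk'. The correspondence is irregular, so they are not cognates (the Pamekar form has a different source).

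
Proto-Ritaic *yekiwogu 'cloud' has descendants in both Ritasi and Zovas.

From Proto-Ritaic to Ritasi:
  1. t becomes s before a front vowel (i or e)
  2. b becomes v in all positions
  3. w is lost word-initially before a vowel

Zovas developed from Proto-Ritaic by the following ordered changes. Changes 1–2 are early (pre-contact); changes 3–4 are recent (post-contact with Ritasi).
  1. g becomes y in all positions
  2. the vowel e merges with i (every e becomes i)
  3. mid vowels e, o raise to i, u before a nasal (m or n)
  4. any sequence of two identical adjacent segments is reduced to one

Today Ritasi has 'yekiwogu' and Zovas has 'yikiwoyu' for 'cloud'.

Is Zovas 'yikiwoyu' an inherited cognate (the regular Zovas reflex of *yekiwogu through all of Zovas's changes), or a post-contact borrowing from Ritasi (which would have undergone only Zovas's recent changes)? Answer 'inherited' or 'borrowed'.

If inherited, *yekiwogu would pass through all of Zovas's changes:
Zovas: *yekiwogu > yekiwoyu > yikiwoyu  (by unconditioned shift, vowel merger)
If borrowed from Ritasi 'yekiwogu' after the early changes, it would undergo only the recent ones:
  rule 3 (pre-nasal raising): no change (yekiwogu)
  rule 4 (degemination): no change (yekiwogu)
  ⇒ as a loan: yekiwogu
Zovas 'yikiwoyu' matches the inherited outcome exactly, so it is an inherited cognate, not a loan.

inherited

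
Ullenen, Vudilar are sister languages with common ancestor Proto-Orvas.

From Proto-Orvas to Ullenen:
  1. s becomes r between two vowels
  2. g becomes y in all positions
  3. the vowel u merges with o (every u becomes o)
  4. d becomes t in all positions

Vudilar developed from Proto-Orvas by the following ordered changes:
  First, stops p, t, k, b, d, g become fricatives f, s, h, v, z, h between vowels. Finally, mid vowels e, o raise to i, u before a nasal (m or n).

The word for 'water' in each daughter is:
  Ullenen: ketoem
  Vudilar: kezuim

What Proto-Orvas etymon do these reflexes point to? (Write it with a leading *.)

*keduem

Position 5: Ullenen has e, Vudilar has i. Ullenen preserves e here (none of its changes turn any other segment into e), so the proto-segment is *e.
Position 3: Ullenen has t, Vudilar has z. Taking the neighbouring segments as reconstructed: Ullenen t could go back to *t or *d; Vudilar z could go back to *d or *z — the one source consistent with every daughter is *d.
This points to *keduem. Verify forward in each daughter:
Ullenen: *keduem > kedoem > ketoem  (by vowel merger, unconditioned shift)
Vudilar: *keduem > kezuem > kezuim  (by intervocalic lenition, pre-nasal raising)
Only *keduem yields all of Ullenen ketoem, Vudilar kezuim.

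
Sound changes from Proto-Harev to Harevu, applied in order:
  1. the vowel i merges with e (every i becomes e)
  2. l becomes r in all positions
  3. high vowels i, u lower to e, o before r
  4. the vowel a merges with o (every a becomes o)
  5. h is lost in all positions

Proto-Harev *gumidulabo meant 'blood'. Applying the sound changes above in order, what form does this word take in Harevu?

Harevu: *gumidulabo > gumedulabo > gumedurabo > gumedorabo > gumedorobo  (by vowel merger, unconditioned shift, pre-rhotic lowering, vowel merger)

gumedorobo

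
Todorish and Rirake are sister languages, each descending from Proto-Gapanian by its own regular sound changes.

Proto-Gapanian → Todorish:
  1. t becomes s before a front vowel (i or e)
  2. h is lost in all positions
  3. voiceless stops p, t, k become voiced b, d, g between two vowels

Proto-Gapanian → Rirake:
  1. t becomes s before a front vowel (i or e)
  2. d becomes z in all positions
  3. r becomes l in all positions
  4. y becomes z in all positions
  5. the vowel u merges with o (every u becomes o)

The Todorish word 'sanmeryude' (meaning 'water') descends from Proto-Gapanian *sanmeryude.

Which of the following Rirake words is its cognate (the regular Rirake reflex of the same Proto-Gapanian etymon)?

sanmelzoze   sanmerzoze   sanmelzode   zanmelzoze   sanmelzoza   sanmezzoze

Rirake: *sanmeryude > sanmeryuze > sanmelyuze > sanmelzuze > sanmelzoze  (by unconditioned shift, unconditioned shift, unconditioned shift, vowel merger)
The other candidates each miss or misapply at least one Rirake change.

sanmelzoze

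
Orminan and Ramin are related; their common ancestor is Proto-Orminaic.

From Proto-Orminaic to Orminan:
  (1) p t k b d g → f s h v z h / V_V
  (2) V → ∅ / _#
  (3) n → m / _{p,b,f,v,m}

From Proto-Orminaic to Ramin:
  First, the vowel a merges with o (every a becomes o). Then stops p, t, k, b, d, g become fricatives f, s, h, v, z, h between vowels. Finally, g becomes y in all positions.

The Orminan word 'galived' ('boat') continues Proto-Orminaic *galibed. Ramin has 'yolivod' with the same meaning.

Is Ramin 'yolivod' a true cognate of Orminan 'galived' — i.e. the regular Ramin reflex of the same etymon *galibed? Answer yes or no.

no

Derive the expected Ramin reflex of *galibed:
Ramin: *galibed
  galibed → golibed   [vowel merger]
  golibed → golived   [intervocalic lenition]
  golived → yolived   [unconditioned shift]
  giving Ramin yolived.
The regular Ramin reflex would be 'yolived', but the attested form is 'yolivod'. The correspondence is irregular, so they are not cognates (the Ramin form has a different source).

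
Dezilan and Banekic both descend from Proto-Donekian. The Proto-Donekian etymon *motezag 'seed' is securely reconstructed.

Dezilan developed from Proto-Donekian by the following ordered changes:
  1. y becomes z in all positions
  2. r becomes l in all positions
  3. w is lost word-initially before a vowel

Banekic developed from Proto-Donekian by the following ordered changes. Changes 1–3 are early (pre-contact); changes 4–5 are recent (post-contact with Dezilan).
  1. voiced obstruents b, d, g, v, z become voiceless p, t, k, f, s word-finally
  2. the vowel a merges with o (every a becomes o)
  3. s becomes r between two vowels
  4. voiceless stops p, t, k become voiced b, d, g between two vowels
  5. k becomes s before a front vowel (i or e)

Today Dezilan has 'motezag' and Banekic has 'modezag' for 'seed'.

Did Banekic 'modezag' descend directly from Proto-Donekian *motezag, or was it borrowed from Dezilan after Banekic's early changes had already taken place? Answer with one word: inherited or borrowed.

borrowed

If inherited, *motezag would pass through all of Banekic's changes:
Banekic: start from *motezag.
  rule 1 (final devoicing): motezag → motezak
  rule 2 (vowel merger): motezak → motezok
  rule 3: no change — motezok
  rule 4 (intervocalic voicing): motezok → modezok
  rule 5: no change — modezok
  ⇒ Banekic modezok
If borrowed from Dezilan 'motezag' after the early changes, it would undergo only the recent ones:
  rule 4 (intervocalic voicing): motezag → modezag
  rule 5 (palatalisation): no change (modezag)
  ⇒ as a loan: modezag
Banekic 'modezag' matches the loan outcome 'modezag', not the inherited 'modezok' — it skipped the early Banekic changes, so it was borrowed from Dezilan.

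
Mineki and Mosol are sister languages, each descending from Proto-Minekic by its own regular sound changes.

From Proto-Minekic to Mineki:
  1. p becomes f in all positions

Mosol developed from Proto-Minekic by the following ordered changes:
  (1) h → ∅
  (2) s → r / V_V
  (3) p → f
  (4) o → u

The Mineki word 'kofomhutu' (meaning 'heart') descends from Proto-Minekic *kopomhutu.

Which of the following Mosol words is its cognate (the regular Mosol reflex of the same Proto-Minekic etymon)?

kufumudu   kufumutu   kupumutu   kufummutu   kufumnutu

Mosol: *kopomhutu
  kopomhutu → kopomutu   [h-loss]
  kopomutu (rule 2 does not apply)
  kopomutu → kofomutu   [unconditioned shift]
  kofomutu → kufumutu   [vowel merger]
  giving Mosol kufumutu.

kufumutu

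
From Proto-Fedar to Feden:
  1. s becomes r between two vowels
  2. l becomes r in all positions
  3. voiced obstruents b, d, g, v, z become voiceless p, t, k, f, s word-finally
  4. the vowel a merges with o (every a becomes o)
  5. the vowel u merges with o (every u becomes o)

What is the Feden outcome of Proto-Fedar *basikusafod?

borikorofot

Feden: *basikusafod
  basikusafod → barikurafod   [rhotacism]
  barikurafod (rule 2 does not apply)
  barikurafod → barikurafot   [final devoicing]
  barikurafot → borikurofot   [vowel merger]
  borikurofot → borikorofot   [vowel merger]
  giving Feden borikorofot.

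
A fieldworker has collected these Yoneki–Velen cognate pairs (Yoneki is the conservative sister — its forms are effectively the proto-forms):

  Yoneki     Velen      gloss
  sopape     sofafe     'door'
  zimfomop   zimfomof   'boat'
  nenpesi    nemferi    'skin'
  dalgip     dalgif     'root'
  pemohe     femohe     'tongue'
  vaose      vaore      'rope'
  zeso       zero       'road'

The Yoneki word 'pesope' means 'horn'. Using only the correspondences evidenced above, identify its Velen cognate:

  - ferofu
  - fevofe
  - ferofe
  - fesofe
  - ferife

pemohe ~ femohe — Yoneki p corresponds to Velen f word-initially before a front vowel.
zeso ~ zero — Yoneki s corresponds to Velen r between vowels (before a back vowel).
sopape ~ sofafe — Yoneki p corresponds to Velen f between vowels (before a front vowel).
Applying these to Yoneki 'pesope':
  pesope → fesope   (p→f word-initially before a front vowel)
  fesope → ferope   (s→r between vowels (before a back vowel))
  ferope → ferofe   (p→f between vowels (before a front vowel))
So the Velen cognate is 'ferofe'.

ferofe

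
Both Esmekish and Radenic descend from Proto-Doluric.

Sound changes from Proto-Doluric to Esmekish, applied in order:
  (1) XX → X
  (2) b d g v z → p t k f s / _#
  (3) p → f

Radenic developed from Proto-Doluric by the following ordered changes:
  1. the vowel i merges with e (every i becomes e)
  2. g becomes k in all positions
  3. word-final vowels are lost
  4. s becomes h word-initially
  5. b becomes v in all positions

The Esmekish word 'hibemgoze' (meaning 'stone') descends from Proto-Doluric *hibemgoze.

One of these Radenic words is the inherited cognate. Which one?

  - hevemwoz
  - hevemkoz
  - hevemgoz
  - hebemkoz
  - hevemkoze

Radenic: *hibemgoze
  hibemgoze → hebemgoze   [vowel merger]
  hebemgoze → hebemkoze   [unconditioned shift]
  hebemkoze → hebemkoz   [apocope]
  hebemkoz (rule 4 does not apply)
  hebemkoz → hevemkoz   [unconditioned shift]
  giving Radenic hevemkoz.

hevemkoz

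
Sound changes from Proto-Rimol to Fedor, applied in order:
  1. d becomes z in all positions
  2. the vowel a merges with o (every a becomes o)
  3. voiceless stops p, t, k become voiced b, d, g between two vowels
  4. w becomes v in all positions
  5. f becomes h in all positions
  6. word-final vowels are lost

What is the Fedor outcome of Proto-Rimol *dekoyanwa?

zegoyonv

Fedor: *dekoyanwa
  dekoyanwa → zekoyanwa   [unconditioned shift]
  zekoyanwa → zekoyonwo   [vowel merger]
  zekoyonwo → zegoyonwo   [intervocalic voicing]
  zegoyonwo → zegoyonvo   [unconditioned shift]
  zegoyonvo (rule 5 does not apply)
  zegoyonvo → zegoyonv   [apocope]
  giving Fedor zegoyonv.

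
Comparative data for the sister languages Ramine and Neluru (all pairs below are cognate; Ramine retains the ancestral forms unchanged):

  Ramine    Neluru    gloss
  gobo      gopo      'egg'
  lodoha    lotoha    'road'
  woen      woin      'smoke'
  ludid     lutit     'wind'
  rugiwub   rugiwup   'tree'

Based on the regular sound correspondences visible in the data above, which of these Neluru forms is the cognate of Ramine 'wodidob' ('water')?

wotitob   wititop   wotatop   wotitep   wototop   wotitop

wotitop

ludid ~ lutit — Ramine d corresponds to Neluru t between vowels (before a front vowel).
lodoha ~ lotoha — Ramine d corresponds to Neluru t between vowels (before a back vowel).
rugiwub ~ rugiwup — Ramine b corresponds to Neluru p word-finally.
Applying these to Ramine 'wodidob':
  wodidob → wotidob   (d→t between vowels (before a front vowel))
  wotidob → wotitob   (d→t between vowels (before a back vowel))
  wotitob → wotitop   (b→p word-finally)
So the Neluru cognate is 'wotitop'.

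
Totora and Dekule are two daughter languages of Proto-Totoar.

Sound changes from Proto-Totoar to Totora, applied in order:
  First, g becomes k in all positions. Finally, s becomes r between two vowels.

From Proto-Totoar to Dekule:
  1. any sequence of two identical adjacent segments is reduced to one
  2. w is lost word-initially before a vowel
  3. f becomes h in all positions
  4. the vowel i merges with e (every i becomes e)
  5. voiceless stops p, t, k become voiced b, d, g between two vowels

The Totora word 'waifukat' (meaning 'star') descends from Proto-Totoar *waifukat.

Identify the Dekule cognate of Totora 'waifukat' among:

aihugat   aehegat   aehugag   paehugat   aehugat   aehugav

aehugat

Dekule: *waifukat
  waifukat (rule 1 does not apply)
  waifukat → aifukat   [glide loss]
  aifukat → aihukat   [unconditioned shift]
  aihukat → aehukat   [vowel merger]
  aehukat → aehugat   [intervocalic voicing]
  giving Dekule aehugat.
The other candidates each miss or misapply at least one Dekule change.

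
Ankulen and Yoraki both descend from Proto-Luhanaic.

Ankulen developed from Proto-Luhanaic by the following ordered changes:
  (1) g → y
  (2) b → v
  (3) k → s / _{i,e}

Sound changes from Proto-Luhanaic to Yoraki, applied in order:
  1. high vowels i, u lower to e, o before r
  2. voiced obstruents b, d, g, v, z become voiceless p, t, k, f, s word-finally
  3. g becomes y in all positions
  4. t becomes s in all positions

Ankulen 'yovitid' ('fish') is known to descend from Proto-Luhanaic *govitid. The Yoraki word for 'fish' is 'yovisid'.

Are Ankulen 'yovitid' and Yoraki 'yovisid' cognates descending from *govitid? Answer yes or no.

Derive the expected Yoraki reflex of *govitid:
Yoraki: *govitid > govitit > yovitit > yovisis  (by final devoicing, unconditioned shift, unconditioned shift)
The regular Yoraki reflex would be 'yovisis', but the attested form is 'yovisid'. The correspondence is irregular, so they are not cognates (the Yoraki form has a different source).

no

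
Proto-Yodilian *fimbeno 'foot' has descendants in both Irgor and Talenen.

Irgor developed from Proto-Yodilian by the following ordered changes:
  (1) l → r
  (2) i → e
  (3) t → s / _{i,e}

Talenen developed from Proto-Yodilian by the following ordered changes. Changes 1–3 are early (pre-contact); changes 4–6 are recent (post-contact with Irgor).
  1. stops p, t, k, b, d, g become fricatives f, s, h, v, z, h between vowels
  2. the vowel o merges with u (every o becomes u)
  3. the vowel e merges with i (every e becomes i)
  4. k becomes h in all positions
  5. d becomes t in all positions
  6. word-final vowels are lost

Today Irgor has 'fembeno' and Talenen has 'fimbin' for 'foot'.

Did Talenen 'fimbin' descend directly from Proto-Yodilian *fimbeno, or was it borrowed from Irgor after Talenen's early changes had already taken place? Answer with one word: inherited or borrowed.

inherited

If inherited, *fimbeno would pass through all of Talenen's changes:
Talenen: *fimbeno
  fimbeno (rule 1 does not apply)
  fimbeno → fimbenu   [vowel merger]
  fimbenu → fimbinu   [vowel merger]
  fimbinu (rule 4 does not apply)
  fimbinu (rule 5 does not apply)
  fimbinu → fimbin   [apocope]
  giving Talenen fimbin.
If borrowed from Irgor 'fembeno' after the early changes, it would undergo only the recent ones:
  rule 4 (unconditioned shift): no change (fembeno)
  rule 5 (unconditioned shift): no change (fembeno)
  rule 6 (apocope): fembeno → femben
  ⇒ as a loan: femben
Talenen 'fimbin' matches the inherited outcome exactly, so it is an inherited cognate, not a loan.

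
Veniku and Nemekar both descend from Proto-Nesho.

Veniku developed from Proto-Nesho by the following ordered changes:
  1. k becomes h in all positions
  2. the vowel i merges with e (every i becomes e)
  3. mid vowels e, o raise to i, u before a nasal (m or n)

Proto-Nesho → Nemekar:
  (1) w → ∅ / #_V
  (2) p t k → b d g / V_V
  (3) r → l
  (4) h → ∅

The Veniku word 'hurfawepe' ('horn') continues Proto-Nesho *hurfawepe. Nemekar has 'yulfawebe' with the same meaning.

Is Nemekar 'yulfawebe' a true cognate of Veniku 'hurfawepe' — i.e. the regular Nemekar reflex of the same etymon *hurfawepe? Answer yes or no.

no

Derive the expected Nemekar reflex of *hurfawepe:
Nemekar: *hurfawepe > hurfawebe > hulfawebe > ulfawebe  (by intervocalic voicing, unconditioned shift, h-loss)
The regular Nemekar reflex would be 'ulfawebe', but the attested form is 'yulfawebe'. The correspondence is irregular, so they are not cognates (the Nemekar form has a different source).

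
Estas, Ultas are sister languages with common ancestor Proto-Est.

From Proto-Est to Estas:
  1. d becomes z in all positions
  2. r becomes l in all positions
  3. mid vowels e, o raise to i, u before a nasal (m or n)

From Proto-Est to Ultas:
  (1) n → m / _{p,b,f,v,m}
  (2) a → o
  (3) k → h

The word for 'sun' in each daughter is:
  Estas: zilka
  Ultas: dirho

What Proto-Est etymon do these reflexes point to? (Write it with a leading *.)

Position 5: Estas has a, Ultas has o. Estas preserves a here (none of its changes turn any other segment into a), so the proto-segment is *a.
Position 1: Estas has z, Ultas has d. Ultas preserves d here (none of its changes turn any other segment into d), so the proto-segment is *d.
Position 4: Estas has k, Ultas has h. Estas preserves k here (none of its changes turn any other segment into k), so the proto-segment is *k.
This points to *dirka. Verify forward in each daughter:
Estas: *dirka
  dirka → zirka   [unconditioned shift]
  zirka → zilka   [unconditioned shift]
  zilka (rule 3 does not apply)
  giving Estas zilka.
Ultas: *dirka > dirko > dirho  (by vowel merger, unconditioned shift)
No other proto-form is consistent with every reflex, so the reconstruction is *dirka.

*dirka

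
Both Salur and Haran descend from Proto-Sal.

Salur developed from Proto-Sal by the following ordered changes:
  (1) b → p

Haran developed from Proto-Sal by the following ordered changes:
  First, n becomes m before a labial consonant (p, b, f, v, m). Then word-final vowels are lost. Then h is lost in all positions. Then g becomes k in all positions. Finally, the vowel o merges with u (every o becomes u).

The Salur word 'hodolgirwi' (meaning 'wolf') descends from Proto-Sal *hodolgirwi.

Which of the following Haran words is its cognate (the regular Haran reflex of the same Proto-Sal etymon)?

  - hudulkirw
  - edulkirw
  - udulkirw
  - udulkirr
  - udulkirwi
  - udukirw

Haran: start from *hodolgirwi.
  rule 1: no change — hodolgirwi
  rule 2 (apocope): hodolgirwi → hodolgirw
  rule 3 (h-loss): hodolgirw → odolgirw
  rule 4 (unconditioned shift): odolgirw → odolkirw
  rule 5 (vowel merger): odolkirw → udulkirw
  ⇒ Haran udulkirw
Among the options, 'udulkirw' alone shows every Haran change applied in order.

udulkirw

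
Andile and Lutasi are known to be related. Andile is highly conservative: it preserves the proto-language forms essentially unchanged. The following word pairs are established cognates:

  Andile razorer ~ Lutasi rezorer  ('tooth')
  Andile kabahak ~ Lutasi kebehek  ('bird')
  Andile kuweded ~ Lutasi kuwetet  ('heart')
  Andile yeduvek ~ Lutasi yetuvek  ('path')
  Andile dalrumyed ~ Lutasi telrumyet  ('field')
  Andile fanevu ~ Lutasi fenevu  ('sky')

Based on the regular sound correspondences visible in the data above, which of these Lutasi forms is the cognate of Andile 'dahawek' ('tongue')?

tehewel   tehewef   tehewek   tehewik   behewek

tehewek

dalrumyed ~ telrumyet — Andile d corresponds to Lutasi t word-initially before a back vowel.
razorer ~ rezorer, kabahak ~ kebehek — Andile a corresponds to Lutasi e after a consonant, before a consonant other than r, m, n, p, b, f, v.
Applying these to Andile 'dahawek':
  dahawek → tahawek   (d→t word-initially before a back vowel)
  tahawek → tehawek   (a→e after a consonant, before a consonant other than r, m, n, p, b, f, v)
  tehawek → tehewek   (a→e after a consonant, before a consonant other than r, m, n, p, b, f, v)
So the Lutasi cognate is 'tehewek'.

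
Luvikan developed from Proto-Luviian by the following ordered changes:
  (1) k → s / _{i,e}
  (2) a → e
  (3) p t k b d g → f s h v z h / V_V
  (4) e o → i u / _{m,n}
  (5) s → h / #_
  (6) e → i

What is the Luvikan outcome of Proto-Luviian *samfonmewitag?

himfunmiwisig

Luvikan: *samfonmewitag > semfonmewiteg > semfonmewiseg > simfunmewiseg > himfunmewiseg > himfunmiwisig  (by vowel merger, intervocalic lenition, pre-nasal raising, debuccalisation, vowel merger)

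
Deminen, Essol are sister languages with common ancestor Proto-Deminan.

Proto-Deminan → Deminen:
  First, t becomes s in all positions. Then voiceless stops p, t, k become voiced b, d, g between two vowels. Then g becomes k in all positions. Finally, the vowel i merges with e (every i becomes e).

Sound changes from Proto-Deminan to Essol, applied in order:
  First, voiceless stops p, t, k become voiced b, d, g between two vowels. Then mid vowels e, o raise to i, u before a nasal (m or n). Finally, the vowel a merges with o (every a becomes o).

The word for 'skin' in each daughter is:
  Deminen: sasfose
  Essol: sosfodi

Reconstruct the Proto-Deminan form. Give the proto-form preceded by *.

*sasfoti

Position 6: Deminen has s, Essol has d. Taking the neighbouring segments as reconstructed: Deminen s could go back to *t or *s; Essol d could go back to *t or *d — the one source consistent with every daughter is *t.
Position 7: Deminen has e, Essol has i. Taking the neighbouring segments as reconstructed: Deminen e could go back to *e or *i; Essol i can only go back to *i — the one source consistent with every daughter is *i.
Position 2: Deminen has a, Essol has o. Deminen preserves a here (none of its changes turn any other segment into a), so the proto-segment is *a.
The remaining positions agree across the daughters. Check the candidate against every language:
Deminen: start from *sasfoti.
  rule 1 (unconditioned shift): sasfoti → sasfosi
  rule 2: no change — sasfosi
  rule 3: no change — sasfosi
  rule 4 (vowel merger): sasfosi → sasfose
  ⇒ Deminen sasfose
Essol: *sasfoti
  sasfoti → sasfodi   [intervocalic voicing]
  sasfodi (rule 2 does not apply)
  sasfodi → sosfodi   [vowel merger]
  giving Essol sosfodi.
Only *sasfoti yields all of Deminen sasfose, Essol sosfodi.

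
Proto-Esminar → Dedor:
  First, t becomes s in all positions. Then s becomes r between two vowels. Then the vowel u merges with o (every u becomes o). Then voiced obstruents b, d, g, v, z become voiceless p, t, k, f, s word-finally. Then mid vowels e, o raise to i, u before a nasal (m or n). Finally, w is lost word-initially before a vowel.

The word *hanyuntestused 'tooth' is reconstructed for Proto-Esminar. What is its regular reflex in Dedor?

Dedor: start from *hanyuntestused.
  rule 1 (unconditioned shift): hanyuntestused → hanyunsessused
  rule 2 (rhotacism): hanyunsessused → hanyunsessured
  rule 3 (vowel merger): hanyunsessured → hanyonsessored
  rule 4 (final devoicing): hanyonsessored → hanyonsessoret
  rule 5 (pre-nasal raising): hanyonsessoret → hanyunsessoret
  rule 6: no change — hanyunsessoret
  ⇒ Dedor hanyunsessoret

hanyunsessoret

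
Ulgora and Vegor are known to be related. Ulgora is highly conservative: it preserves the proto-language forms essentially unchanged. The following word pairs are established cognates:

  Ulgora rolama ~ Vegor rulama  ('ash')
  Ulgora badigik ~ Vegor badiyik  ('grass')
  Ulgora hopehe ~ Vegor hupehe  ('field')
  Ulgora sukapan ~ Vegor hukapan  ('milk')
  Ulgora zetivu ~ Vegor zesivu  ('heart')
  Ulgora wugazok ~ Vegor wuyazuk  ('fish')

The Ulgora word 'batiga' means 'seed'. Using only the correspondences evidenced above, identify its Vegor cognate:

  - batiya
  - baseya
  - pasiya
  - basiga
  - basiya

basiya

zetivu ~ zesivu — Ulgora t corresponds to Vegor s between vowels (before a front vowel).
wugazok ~ wuyazuk — Ulgora g corresponds to Vegor y between vowels (before a back vowel).
Applying these to Ulgora 'batiga':
  batiga → basiga   (t→s between vowels (before a front vowel))
  basiga → basiya   (g→y between vowels (before a back vowel))
So the Vegor cognate is 'basiya'.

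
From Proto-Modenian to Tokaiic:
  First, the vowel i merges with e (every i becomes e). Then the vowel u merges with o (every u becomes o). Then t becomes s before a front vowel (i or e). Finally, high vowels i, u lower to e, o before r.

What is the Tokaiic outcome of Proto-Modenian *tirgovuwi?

sergovowe

Tokaiic: *tirgovuwi
  tirgovuwi → tergovuwe   [vowel merger]
  tergovuwe → tergovowe   [vowel merger]
  tergovowe → sergovowe   [palatalisation]
  sergovowe (rule 4 does not apply)
  giving Tokaiic sergovowe.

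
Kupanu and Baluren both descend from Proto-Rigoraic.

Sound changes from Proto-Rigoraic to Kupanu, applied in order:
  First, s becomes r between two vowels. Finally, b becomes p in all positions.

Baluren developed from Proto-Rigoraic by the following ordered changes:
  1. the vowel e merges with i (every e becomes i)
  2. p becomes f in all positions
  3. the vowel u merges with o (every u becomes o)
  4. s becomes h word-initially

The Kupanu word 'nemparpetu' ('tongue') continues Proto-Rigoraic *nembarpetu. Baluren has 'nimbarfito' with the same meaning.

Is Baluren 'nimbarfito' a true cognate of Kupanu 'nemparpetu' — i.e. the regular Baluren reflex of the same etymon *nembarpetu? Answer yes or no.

Derive the expected Baluren reflex of *nembarpetu:
Baluren: *nembarpetu > nimbarpitu > nimbarfitu > nimbarfito  (by vowel merger, unconditioned shift, vowel merger)
Baluren 'nimbarfito' matches the regular reflex exactly, so the pair is cognate.

yes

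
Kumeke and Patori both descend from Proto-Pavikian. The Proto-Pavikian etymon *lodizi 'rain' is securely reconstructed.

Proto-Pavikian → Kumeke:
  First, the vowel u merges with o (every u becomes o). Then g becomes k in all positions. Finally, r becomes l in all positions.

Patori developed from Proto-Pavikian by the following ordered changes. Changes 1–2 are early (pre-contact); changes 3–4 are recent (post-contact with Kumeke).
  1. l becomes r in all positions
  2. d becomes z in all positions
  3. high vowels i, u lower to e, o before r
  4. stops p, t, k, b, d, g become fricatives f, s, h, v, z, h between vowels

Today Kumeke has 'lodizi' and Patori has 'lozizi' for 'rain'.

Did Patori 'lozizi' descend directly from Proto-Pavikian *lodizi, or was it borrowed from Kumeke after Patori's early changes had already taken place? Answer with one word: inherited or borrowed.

If inherited, *lodizi would pass through all of Patori's changes:
Patori: *lodizi
  lodizi → rodizi   [unconditioned shift]
  rodizi → rozizi   [unconditioned shift]
  rozizi (rule 3 does not apply)
  rozizi (rule 4 does not apply)
  giving Patori rozizi.
If borrowed from Kumeke 'lodizi' after the early changes, it would undergo only the recent ones:
  rule 3 (pre-rhotic lowering): no change (lodizi)
  rule 4 (intervocalic lenition): lodizi → lozizi
  ⇒ as a loan: lozizi
Patori 'lozizi' matches the loan outcome 'lozizi', not the inherited 'rozizi' — it skipped the early Patori changes, so it was borrowed from Kumeke.

borrowed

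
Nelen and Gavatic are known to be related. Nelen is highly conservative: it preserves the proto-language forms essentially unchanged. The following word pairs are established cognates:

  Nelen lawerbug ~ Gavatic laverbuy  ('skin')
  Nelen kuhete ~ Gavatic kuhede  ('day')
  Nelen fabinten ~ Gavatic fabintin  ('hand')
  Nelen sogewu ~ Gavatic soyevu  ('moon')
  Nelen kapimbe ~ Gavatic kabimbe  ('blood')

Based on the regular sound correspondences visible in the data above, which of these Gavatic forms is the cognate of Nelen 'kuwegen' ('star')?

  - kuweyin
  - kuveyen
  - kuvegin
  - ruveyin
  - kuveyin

lawerbug ~ laverbuy — Nelen w corresponds to Gavatic v between vowels (before a front vowel).
sogewu ~ soyevu — Nelen g corresponds to Gavatic y between vowels (before a front vowel).
fabinten ~ fabintin — Nelen e corresponds to Gavatic i after a consonant, before a nasal.
Applying these to Nelen 'kuwegen':
  kuwegen → kuvegen   (w→v between vowels (before a front vowel))
  kuvegen → kuveyen   (g→y between vowels (before a front vowel))
  kuveyen → kuveyin   (e→i after a consonant, before a nasal)
So the Gavatic cognate is 'kuveyin'.

kuveyin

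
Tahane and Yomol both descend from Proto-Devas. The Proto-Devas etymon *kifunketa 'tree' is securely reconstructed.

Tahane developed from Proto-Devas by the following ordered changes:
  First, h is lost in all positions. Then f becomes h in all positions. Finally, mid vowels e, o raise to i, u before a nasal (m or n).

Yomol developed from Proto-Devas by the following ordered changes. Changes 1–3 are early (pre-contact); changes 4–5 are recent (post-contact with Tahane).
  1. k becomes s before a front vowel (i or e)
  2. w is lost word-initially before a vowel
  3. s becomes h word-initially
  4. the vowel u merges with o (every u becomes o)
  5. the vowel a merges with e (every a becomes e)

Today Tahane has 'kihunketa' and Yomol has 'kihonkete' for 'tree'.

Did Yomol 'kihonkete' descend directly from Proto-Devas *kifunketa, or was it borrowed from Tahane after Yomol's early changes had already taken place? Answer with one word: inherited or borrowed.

borrowed

If inherited, *kifunketa would pass through all of Yomol's changes:
Yomol: start from *kifunketa.
  rule 1 (palatalisation): kifunketa → sifunseta
  rule 2: no change — sifunseta
  rule 3 (debuccalisation): sifunseta → hifunseta
  rule 4 (vowel merger): hifunseta → hifonseta
  rule 5 (vowel merger): hifonseta → hifonsete
  ⇒ Yomol hifonsete
If borrowed from Tahane 'kihunketa' after the early changes, it would undergo only the recent ones:
  rule 4 (vowel merger): kihunketa → kihonketa
  rule 5 (vowel merger): kihonketa → kihonkete
  ⇒ as a loan: kihonkete
Yomol 'kihonkete' matches the loan outcome 'kihonkete', not the inherited 'hifonsete' — it skipped the early Yomol changes, so it was borrowed from Tahane.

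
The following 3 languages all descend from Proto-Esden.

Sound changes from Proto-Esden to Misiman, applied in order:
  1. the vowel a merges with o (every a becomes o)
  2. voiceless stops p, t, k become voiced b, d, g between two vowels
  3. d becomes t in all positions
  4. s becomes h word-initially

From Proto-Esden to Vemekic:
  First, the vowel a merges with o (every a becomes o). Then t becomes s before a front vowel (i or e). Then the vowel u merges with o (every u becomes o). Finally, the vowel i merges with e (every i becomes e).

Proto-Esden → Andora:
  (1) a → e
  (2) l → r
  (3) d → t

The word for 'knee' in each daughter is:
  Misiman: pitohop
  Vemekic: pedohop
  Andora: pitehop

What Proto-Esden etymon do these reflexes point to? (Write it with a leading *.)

*pidahop

Position 2: Misiman has i, Vemekic has e, Andora has i. Misiman preserves i here (none of its changes turn any other segment into i), so the proto-segment is *i.
Position 4: Misiman has o, Vemekic has o, Andora has e. Taking the neighbouring segments as reconstructed: Misiman o could go back to *a or *o; Vemekic o could go back to *a or *o or *u; Andora e could go back to *a or *e — the one source consistent with every daughter is *a.
Continuing position by position gives *pidahop; check it forward:
Misiman: *pidahop
  pidahop → pidohop   [vowel merger]
  pidohop (rule 2 does not apply)
  pidohop → pitohop   [unconditioned shift]
  pitohop (rule 4 does not apply)
  giving Misiman pitohop.
Vemekic: *pidahop > pidohop > pedohop  (by vowel merger, vowel merger)
Andora: *pidahop > pidehop > pitehop  (by vowel merger, unconditioned shift)
No other proto-form is consistent with every reflex, so the reconstruction is *pidahop.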